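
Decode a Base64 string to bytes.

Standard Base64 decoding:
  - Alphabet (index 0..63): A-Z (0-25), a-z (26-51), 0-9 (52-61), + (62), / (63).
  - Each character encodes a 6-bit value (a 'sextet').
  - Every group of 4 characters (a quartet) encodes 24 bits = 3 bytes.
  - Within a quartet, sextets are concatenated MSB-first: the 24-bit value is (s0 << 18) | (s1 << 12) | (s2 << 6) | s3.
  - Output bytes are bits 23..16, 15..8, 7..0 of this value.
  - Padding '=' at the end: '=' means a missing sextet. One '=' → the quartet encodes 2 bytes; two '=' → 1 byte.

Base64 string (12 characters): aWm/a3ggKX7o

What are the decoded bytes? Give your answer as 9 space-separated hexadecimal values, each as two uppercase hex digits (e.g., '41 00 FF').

After char 0 ('a'=26): chars_in_quartet=1 acc=0x1A bytes_emitted=0
After char 1 ('W'=22): chars_in_quartet=2 acc=0x696 bytes_emitted=0
After char 2 ('m'=38): chars_in_quartet=3 acc=0x1A5A6 bytes_emitted=0
After char 3 ('/'=63): chars_in_quartet=4 acc=0x6969BF -> emit 69 69 BF, reset; bytes_emitted=3
After char 4 ('a'=26): chars_in_quartet=1 acc=0x1A bytes_emitted=3
After char 5 ('3'=55): chars_in_quartet=2 acc=0x6B7 bytes_emitted=3
After char 6 ('g'=32): chars_in_quartet=3 acc=0x1ADE0 bytes_emitted=3
After char 7 ('g'=32): chars_in_quartet=4 acc=0x6B7820 -> emit 6B 78 20, reset; bytes_emitted=6
After char 8 ('K'=10): chars_in_quartet=1 acc=0xA bytes_emitted=6
After char 9 ('X'=23): chars_in_quartet=2 acc=0x297 bytes_emitted=6
After char 10 ('7'=59): chars_in_quartet=3 acc=0xA5FB bytes_emitted=6
After char 11 ('o'=40): chars_in_quartet=4 acc=0x297EE8 -> emit 29 7E E8, reset; bytes_emitted=9

Answer: 69 69 BF 6B 78 20 29 7E E8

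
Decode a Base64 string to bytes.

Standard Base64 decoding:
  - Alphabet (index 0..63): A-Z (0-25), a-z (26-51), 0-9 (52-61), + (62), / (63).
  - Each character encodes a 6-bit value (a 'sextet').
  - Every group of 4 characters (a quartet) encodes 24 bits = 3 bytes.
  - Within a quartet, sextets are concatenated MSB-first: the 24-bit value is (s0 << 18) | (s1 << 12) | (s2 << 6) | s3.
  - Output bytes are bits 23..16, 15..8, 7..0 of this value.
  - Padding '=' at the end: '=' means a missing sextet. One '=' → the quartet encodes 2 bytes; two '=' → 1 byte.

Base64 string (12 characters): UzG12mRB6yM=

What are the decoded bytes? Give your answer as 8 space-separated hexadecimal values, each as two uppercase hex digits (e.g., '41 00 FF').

Answer: 53 31 B5 DA 64 41 EB 23

Derivation:
After char 0 ('U'=20): chars_in_quartet=1 acc=0x14 bytes_emitted=0
After char 1 ('z'=51): chars_in_quartet=2 acc=0x533 bytes_emitted=0
After char 2 ('G'=6): chars_in_quartet=3 acc=0x14CC6 bytes_emitted=0
After char 3 ('1'=53): chars_in_quartet=4 acc=0x5331B5 -> emit 53 31 B5, reset; bytes_emitted=3
After char 4 ('2'=54): chars_in_quartet=1 acc=0x36 bytes_emitted=3
After char 5 ('m'=38): chars_in_quartet=2 acc=0xDA6 bytes_emitted=3
After char 6 ('R'=17): chars_in_quartet=3 acc=0x36991 bytes_emitted=3
After char 7 ('B'=1): chars_in_quartet=4 acc=0xDA6441 -> emit DA 64 41, reset; bytes_emitted=6
After char 8 ('6'=58): chars_in_quartet=1 acc=0x3A bytes_emitted=6
After char 9 ('y'=50): chars_in_quartet=2 acc=0xEB2 bytes_emitted=6
After char 10 ('M'=12): chars_in_quartet=3 acc=0x3AC8C bytes_emitted=6
Padding '=': partial quartet acc=0x3AC8C -> emit EB 23; bytes_emitted=8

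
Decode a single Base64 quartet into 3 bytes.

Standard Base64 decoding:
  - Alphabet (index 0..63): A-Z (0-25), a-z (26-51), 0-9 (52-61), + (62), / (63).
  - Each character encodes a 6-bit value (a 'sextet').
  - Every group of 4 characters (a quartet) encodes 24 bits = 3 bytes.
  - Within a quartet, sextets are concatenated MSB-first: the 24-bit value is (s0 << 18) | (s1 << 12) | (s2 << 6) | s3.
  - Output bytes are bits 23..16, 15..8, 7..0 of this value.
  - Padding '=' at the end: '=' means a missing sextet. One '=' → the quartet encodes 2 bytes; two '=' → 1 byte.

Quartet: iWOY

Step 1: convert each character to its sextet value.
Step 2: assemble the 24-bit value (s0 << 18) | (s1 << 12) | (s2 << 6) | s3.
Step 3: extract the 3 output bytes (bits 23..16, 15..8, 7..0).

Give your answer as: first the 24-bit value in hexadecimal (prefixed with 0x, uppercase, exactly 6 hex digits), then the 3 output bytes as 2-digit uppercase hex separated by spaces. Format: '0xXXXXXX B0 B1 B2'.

Answer: 0x896398 89 63 98

Derivation:
Sextets: i=34, W=22, O=14, Y=24
24-bit: (34<<18) | (22<<12) | (14<<6) | 24
      = 0x880000 | 0x016000 | 0x000380 | 0x000018
      = 0x896398
Bytes: (v>>16)&0xFF=89, (v>>8)&0xFF=63, v&0xFF=98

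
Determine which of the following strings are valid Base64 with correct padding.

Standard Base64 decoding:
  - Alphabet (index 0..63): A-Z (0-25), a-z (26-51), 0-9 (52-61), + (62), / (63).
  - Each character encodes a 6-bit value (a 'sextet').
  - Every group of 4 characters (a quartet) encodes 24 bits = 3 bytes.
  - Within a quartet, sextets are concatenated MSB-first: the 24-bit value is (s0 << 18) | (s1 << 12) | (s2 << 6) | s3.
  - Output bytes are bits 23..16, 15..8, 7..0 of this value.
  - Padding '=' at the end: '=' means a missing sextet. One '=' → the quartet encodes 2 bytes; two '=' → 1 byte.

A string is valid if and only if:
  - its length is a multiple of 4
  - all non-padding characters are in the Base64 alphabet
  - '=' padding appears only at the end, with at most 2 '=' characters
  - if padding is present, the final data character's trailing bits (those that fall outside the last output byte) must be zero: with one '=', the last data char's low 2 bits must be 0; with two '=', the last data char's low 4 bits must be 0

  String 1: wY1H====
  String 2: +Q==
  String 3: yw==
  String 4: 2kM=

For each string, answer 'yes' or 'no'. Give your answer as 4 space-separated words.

String 1: 'wY1H====' → invalid (4 pad chars (max 2))
String 2: '+Q==' → valid
String 3: 'yw==' → valid
String 4: '2kM=' → valid

Answer: no yes yes yes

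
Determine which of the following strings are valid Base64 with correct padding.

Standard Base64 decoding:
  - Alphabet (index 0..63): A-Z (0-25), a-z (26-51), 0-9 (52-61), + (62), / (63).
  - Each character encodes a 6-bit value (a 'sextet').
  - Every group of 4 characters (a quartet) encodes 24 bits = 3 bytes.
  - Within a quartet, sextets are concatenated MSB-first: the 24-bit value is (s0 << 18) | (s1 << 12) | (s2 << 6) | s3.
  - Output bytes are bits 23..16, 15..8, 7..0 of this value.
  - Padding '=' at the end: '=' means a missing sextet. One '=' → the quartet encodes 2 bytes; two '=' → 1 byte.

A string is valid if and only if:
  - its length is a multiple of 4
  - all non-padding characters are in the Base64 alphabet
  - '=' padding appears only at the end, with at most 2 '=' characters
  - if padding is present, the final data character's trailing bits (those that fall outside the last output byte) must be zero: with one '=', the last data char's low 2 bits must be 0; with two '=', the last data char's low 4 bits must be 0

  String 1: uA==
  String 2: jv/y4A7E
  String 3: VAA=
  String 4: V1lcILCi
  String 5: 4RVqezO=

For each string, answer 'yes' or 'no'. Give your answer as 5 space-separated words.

String 1: 'uA==' → valid
String 2: 'jv/y4A7E' → valid
String 3: 'VAA=' → valid
String 4: 'V1lcILCi' → valid
String 5: '4RVqezO=' → invalid (bad trailing bits)

Answer: yes yes yes yes no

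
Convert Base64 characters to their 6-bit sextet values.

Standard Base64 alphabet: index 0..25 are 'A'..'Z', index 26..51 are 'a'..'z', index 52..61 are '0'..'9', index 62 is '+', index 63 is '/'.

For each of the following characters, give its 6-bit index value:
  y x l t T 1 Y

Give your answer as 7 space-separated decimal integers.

Answer: 50 49 37 45 19 53 24

Derivation:
'y': a..z range, 26 + ord('y') − ord('a') = 50
'x': a..z range, 26 + ord('x') − ord('a') = 49
'l': a..z range, 26 + ord('l') − ord('a') = 37
't': a..z range, 26 + ord('t') − ord('a') = 45
'T': A..Z range, ord('T') − ord('A') = 19
'1': 0..9 range, 52 + ord('1') − ord('0') = 53
'Y': A..Z range, ord('Y') − ord('A') = 24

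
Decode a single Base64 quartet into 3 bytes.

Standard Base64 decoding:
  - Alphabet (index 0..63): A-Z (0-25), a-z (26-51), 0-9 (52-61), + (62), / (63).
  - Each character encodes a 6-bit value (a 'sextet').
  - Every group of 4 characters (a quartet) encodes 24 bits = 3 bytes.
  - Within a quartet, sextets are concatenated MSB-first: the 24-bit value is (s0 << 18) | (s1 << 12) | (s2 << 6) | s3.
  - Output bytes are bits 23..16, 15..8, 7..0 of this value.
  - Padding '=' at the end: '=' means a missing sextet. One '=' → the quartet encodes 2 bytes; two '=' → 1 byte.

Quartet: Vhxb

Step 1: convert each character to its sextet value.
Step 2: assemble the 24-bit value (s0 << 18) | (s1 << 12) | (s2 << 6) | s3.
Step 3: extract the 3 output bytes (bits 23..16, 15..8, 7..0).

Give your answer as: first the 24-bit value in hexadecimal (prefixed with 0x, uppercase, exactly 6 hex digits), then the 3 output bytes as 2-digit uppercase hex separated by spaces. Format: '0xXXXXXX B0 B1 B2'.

Answer: 0x561C5B 56 1C 5B

Derivation:
Sextets: V=21, h=33, x=49, b=27
24-bit: (21<<18) | (33<<12) | (49<<6) | 27
      = 0x540000 | 0x021000 | 0x000C40 | 0x00001B
      = 0x561C5B
Bytes: (v>>16)&0xFF=56, (v>>8)&0xFF=1C, v&0xFF=5B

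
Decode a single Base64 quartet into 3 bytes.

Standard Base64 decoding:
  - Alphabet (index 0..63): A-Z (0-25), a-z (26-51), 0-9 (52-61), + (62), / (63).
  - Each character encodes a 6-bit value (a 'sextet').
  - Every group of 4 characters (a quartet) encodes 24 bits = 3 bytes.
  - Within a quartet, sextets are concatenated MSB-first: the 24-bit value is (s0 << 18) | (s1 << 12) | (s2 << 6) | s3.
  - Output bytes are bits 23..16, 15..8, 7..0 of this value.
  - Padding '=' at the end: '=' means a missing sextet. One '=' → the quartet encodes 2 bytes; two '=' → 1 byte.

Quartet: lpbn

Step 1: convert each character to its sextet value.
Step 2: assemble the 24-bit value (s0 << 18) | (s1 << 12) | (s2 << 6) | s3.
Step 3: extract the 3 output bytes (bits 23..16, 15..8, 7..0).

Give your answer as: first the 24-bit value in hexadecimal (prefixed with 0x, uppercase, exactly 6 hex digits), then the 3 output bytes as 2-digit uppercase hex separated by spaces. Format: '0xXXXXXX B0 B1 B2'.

Sextets: l=37, p=41, b=27, n=39
24-bit: (37<<18) | (41<<12) | (27<<6) | 39
      = 0x940000 | 0x029000 | 0x0006C0 | 0x000027
      = 0x9696E7
Bytes: (v>>16)&0xFF=96, (v>>8)&0xFF=96, v&0xFF=E7

Answer: 0x9696E7 96 96 E7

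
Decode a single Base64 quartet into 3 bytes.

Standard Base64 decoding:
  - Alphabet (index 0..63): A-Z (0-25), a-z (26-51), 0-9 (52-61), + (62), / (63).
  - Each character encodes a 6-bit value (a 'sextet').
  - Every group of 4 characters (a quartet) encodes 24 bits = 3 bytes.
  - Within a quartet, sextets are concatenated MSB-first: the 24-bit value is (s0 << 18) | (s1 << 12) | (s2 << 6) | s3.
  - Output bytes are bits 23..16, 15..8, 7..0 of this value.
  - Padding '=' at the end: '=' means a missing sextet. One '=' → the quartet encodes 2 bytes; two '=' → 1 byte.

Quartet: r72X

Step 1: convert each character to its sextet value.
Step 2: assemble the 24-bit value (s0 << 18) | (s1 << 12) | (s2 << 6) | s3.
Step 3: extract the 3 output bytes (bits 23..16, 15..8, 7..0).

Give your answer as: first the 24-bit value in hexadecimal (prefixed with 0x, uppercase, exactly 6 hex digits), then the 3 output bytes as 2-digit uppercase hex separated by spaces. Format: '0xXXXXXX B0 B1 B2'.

Sextets: r=43, 7=59, 2=54, X=23
24-bit: (43<<18) | (59<<12) | (54<<6) | 23
      = 0xAC0000 | 0x03B000 | 0x000D80 | 0x000017
      = 0xAFBD97
Bytes: (v>>16)&0xFF=AF, (v>>8)&0xFF=BD, v&0xFF=97

Answer: 0xAFBD97 AF BD 97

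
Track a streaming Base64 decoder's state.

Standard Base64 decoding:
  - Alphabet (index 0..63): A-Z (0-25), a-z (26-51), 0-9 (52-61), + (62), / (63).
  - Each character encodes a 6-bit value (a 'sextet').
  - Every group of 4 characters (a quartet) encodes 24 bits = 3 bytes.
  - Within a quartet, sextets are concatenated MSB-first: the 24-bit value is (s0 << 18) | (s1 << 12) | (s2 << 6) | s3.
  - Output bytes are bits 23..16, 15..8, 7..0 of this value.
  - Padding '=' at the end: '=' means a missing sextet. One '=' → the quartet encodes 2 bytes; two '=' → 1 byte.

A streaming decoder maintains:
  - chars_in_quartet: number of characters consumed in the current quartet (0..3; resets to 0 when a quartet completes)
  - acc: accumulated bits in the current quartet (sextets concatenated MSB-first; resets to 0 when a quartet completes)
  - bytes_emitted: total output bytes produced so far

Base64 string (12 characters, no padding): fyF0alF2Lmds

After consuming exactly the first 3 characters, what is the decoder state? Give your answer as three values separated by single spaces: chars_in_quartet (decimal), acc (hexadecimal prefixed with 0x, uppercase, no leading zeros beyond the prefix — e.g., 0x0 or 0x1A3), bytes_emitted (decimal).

After char 0 ('f'=31): chars_in_quartet=1 acc=0x1F bytes_emitted=0
After char 1 ('y'=50): chars_in_quartet=2 acc=0x7F2 bytes_emitted=0
After char 2 ('F'=5): chars_in_quartet=3 acc=0x1FC85 bytes_emitted=0

Answer: 3 0x1FC85 0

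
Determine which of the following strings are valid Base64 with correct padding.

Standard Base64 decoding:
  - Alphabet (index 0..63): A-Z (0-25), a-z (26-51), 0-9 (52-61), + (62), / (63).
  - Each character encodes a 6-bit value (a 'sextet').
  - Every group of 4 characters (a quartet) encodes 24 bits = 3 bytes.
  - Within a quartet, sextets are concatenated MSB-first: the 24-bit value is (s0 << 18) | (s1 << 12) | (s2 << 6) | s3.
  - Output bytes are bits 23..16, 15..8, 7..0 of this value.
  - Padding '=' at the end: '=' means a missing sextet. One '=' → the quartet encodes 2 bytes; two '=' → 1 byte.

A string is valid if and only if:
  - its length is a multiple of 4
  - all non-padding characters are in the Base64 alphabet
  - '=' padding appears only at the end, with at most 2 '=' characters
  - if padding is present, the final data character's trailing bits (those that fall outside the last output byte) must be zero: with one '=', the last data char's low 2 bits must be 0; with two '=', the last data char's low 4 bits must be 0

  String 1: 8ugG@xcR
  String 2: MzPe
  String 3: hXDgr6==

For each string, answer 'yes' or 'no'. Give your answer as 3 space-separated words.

String 1: '8ugG@xcR' → invalid (bad char(s): ['@'])
String 2: 'MzPe' → valid
String 3: 'hXDgr6==' → invalid (bad trailing bits)

Answer: no yes no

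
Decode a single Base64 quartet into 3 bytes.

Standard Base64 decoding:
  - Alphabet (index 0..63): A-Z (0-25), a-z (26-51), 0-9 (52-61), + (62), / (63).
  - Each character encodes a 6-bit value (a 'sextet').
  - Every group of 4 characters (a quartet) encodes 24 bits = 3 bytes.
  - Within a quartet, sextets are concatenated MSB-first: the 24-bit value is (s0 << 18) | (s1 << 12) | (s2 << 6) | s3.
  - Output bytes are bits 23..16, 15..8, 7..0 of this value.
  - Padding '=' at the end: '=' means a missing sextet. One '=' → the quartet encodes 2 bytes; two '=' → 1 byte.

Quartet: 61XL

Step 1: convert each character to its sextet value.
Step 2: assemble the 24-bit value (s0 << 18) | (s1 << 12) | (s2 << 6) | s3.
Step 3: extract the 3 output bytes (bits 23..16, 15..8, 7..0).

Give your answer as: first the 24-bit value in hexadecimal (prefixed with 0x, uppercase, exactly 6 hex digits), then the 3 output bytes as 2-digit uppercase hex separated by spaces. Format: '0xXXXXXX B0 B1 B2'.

Answer: 0xEB55CB EB 55 CB

Derivation:
Sextets: 6=58, 1=53, X=23, L=11
24-bit: (58<<18) | (53<<12) | (23<<6) | 11
      = 0xE80000 | 0x035000 | 0x0005C0 | 0x00000B
      = 0xEB55CB
Bytes: (v>>16)&0xFF=EB, (v>>8)&0xFF=55, v&0xFF=CB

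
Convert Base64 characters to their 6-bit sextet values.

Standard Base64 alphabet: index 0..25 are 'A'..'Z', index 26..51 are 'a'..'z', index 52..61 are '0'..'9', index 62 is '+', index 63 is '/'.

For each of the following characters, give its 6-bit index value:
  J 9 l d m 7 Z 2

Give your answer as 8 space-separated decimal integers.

'J': A..Z range, ord('J') − ord('A') = 9
'9': 0..9 range, 52 + ord('9') − ord('0') = 61
'l': a..z range, 26 + ord('l') − ord('a') = 37
'd': a..z range, 26 + ord('d') − ord('a') = 29
'm': a..z range, 26 + ord('m') − ord('a') = 38
'7': 0..9 range, 52 + ord('7') − ord('0') = 59
'Z': A..Z range, ord('Z') − ord('A') = 25
'2': 0..9 range, 52 + ord('2') − ord('0') = 54

Answer: 9 61 37 29 38 59 25 54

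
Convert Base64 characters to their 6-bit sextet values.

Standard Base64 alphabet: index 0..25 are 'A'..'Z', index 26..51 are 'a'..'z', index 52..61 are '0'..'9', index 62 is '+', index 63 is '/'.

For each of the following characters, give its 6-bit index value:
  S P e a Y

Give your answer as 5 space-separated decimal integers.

Answer: 18 15 30 26 24

Derivation:
'S': A..Z range, ord('S') − ord('A') = 18
'P': A..Z range, ord('P') − ord('A') = 15
'e': a..z range, 26 + ord('e') − ord('a') = 30
'a': a..z range, 26 + ord('a') − ord('a') = 26
'Y': A..Z range, ord('Y') − ord('A') = 24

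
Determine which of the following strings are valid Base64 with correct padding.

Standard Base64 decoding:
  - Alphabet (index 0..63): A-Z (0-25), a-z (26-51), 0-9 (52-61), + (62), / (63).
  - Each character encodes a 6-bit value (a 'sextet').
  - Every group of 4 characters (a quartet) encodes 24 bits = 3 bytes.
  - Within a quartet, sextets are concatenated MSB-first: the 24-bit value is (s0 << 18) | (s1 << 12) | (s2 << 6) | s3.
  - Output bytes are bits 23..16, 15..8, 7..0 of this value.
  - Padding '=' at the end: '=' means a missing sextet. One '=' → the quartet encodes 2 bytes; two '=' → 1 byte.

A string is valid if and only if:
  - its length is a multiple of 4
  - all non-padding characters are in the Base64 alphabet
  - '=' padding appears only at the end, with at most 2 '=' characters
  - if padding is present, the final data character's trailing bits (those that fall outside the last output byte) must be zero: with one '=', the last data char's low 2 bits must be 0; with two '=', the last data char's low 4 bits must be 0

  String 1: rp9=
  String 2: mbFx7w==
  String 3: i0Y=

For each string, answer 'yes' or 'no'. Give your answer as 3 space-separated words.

String 1: 'rp9=' → invalid (bad trailing bits)
String 2: 'mbFx7w==' → valid
String 3: 'i0Y=' → valid

Answer: no yes yes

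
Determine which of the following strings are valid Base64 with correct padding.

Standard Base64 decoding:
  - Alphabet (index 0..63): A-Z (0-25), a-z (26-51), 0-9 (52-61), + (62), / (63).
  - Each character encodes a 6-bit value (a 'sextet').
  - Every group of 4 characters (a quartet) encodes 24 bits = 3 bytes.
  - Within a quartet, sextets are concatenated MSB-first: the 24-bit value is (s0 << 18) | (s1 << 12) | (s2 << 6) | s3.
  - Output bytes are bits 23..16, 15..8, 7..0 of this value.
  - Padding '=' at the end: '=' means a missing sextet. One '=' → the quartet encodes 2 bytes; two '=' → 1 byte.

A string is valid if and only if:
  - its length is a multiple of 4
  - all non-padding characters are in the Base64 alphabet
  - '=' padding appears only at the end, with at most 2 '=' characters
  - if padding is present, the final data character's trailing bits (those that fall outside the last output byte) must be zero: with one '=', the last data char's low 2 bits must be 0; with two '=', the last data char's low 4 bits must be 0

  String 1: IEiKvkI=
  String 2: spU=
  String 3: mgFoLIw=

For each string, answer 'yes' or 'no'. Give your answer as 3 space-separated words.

Answer: yes yes yes

Derivation:
String 1: 'IEiKvkI=' → valid
String 2: 'spU=' → valid
String 3: 'mgFoLIw=' → valid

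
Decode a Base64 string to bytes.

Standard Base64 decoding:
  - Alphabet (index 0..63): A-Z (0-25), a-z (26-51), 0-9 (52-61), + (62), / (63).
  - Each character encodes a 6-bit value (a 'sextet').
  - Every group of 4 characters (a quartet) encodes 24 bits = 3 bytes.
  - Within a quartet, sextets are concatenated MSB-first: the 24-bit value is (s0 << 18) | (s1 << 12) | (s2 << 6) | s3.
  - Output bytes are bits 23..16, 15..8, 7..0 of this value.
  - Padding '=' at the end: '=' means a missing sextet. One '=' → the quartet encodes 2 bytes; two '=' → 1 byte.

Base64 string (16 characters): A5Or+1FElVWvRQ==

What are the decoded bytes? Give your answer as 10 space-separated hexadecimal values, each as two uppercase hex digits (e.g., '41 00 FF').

Answer: 03 93 AB FB 51 44 95 55 AF 45

Derivation:
After char 0 ('A'=0): chars_in_quartet=1 acc=0x0 bytes_emitted=0
After char 1 ('5'=57): chars_in_quartet=2 acc=0x39 bytes_emitted=0
After char 2 ('O'=14): chars_in_quartet=3 acc=0xE4E bytes_emitted=0
After char 3 ('r'=43): chars_in_quartet=4 acc=0x393AB -> emit 03 93 AB, reset; bytes_emitted=3
After char 4 ('+'=62): chars_in_quartet=1 acc=0x3E bytes_emitted=3
After char 5 ('1'=53): chars_in_quartet=2 acc=0xFB5 bytes_emitted=3
After char 6 ('F'=5): chars_in_quartet=3 acc=0x3ED45 bytes_emitted=3
After char 7 ('E'=4): chars_in_quartet=4 acc=0xFB5144 -> emit FB 51 44, reset; bytes_emitted=6
After char 8 ('l'=37): chars_in_quartet=1 acc=0x25 bytes_emitted=6
After char 9 ('V'=21): chars_in_quartet=2 acc=0x955 bytes_emitted=6
After char 10 ('W'=22): chars_in_quartet=3 acc=0x25556 bytes_emitted=6
After char 11 ('v'=47): chars_in_quartet=4 acc=0x9555AF -> emit 95 55 AF, reset; bytes_emitted=9
After char 12 ('R'=17): chars_in_quartet=1 acc=0x11 bytes_emitted=9
After char 13 ('Q'=16): chars_in_quartet=2 acc=0x450 bytes_emitted=9
Padding '==': partial quartet acc=0x450 -> emit 45; bytes_emitted=10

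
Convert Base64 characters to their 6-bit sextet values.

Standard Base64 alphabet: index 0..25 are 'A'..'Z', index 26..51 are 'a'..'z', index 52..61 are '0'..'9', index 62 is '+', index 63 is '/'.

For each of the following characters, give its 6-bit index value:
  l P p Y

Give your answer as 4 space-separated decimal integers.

'l': a..z range, 26 + ord('l') − ord('a') = 37
'P': A..Z range, ord('P') − ord('A') = 15
'p': a..z range, 26 + ord('p') − ord('a') = 41
'Y': A..Z range, ord('Y') − ord('A') = 24

Answer: 37 15 41 24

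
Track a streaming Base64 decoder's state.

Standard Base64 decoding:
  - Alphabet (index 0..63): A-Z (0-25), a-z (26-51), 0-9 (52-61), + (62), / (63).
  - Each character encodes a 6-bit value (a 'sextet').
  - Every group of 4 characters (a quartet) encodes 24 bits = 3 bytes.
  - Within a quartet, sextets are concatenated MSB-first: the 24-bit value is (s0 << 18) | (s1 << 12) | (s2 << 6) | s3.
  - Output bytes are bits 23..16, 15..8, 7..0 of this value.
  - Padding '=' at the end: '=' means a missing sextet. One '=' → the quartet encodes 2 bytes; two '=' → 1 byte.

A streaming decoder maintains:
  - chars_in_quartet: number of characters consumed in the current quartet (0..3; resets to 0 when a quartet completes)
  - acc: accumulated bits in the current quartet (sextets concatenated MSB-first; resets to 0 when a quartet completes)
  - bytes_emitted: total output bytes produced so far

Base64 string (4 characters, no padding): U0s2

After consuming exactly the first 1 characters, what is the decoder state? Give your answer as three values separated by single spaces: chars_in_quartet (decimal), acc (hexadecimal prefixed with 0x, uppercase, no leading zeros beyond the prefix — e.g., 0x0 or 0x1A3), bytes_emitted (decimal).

Answer: 1 0x14 0

Derivation:
After char 0 ('U'=20): chars_in_quartet=1 acc=0x14 bytes_emitted=0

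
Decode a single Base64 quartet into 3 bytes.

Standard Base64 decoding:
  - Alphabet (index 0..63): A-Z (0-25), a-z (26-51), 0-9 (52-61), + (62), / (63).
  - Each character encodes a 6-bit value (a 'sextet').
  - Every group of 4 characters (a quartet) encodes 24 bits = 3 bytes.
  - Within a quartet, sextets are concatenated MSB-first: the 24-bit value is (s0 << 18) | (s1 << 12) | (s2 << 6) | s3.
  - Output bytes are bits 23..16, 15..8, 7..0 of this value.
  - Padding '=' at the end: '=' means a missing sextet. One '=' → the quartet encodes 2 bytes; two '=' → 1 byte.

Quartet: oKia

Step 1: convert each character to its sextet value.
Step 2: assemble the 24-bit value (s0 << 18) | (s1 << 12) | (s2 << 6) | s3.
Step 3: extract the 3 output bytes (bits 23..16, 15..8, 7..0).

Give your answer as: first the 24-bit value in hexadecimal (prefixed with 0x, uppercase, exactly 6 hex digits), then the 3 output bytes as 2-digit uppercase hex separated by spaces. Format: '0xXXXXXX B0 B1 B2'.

Sextets: o=40, K=10, i=34, a=26
24-bit: (40<<18) | (10<<12) | (34<<6) | 26
      = 0xA00000 | 0x00A000 | 0x000880 | 0x00001A
      = 0xA0A89A
Bytes: (v>>16)&0xFF=A0, (v>>8)&0xFF=A8, v&0xFF=9A

Answer: 0xA0A89A A0 A8 9A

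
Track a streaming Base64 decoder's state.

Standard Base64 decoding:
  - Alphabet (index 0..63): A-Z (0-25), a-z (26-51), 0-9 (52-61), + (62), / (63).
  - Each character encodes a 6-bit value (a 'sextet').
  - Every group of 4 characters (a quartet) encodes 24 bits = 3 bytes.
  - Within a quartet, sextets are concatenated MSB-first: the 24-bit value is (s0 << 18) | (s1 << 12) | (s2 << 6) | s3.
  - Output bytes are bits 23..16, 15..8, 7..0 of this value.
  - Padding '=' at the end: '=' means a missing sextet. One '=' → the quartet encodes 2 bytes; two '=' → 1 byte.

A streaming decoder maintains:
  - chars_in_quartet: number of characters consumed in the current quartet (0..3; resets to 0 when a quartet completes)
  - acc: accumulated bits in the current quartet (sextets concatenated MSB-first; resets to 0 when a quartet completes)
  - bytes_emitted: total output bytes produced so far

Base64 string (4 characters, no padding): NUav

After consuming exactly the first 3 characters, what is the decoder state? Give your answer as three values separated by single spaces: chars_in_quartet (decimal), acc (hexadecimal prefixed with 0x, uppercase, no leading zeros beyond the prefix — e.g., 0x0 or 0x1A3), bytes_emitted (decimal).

Answer: 3 0xD51A 0

Derivation:
After char 0 ('N'=13): chars_in_quartet=1 acc=0xD bytes_emitted=0
After char 1 ('U'=20): chars_in_quartet=2 acc=0x354 bytes_emitted=0
After char 2 ('a'=26): chars_in_quartet=3 acc=0xD51A bytes_emitted=0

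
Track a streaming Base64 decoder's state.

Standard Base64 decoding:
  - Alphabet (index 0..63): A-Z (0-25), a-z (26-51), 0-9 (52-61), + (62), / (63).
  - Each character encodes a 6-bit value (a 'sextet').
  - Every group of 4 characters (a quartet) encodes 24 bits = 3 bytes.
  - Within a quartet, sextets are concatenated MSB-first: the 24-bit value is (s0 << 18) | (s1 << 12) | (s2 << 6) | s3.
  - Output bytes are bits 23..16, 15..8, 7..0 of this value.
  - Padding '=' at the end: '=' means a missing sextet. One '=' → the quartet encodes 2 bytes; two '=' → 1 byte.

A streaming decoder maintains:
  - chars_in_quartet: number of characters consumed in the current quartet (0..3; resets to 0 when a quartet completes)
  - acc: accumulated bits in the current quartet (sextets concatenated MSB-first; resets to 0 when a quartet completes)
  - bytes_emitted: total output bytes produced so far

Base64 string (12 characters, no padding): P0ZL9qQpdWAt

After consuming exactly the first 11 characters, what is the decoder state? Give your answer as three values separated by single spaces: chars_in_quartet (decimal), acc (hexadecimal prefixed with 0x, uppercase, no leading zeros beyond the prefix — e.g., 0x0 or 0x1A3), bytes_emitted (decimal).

Answer: 3 0x1D580 6

Derivation:
After char 0 ('P'=15): chars_in_quartet=1 acc=0xF bytes_emitted=0
After char 1 ('0'=52): chars_in_quartet=2 acc=0x3F4 bytes_emitted=0
After char 2 ('Z'=25): chars_in_quartet=3 acc=0xFD19 bytes_emitted=0
After char 3 ('L'=11): chars_in_quartet=4 acc=0x3F464B -> emit 3F 46 4B, reset; bytes_emitted=3
After char 4 ('9'=61): chars_in_quartet=1 acc=0x3D bytes_emitted=3
After char 5 ('q'=42): chars_in_quartet=2 acc=0xF6A bytes_emitted=3
After char 6 ('Q'=16): chars_in_quartet=3 acc=0x3DA90 bytes_emitted=3
After char 7 ('p'=41): chars_in_quartet=4 acc=0xF6A429 -> emit F6 A4 29, reset; bytes_emitted=6
After char 8 ('d'=29): chars_in_quartet=1 acc=0x1D bytes_emitted=6
After char 9 ('W'=22): chars_in_quartet=2 acc=0x756 bytes_emitted=6
After char 10 ('A'=0): chars_in_quartet=3 acc=0x1D580 bytes_emitted=6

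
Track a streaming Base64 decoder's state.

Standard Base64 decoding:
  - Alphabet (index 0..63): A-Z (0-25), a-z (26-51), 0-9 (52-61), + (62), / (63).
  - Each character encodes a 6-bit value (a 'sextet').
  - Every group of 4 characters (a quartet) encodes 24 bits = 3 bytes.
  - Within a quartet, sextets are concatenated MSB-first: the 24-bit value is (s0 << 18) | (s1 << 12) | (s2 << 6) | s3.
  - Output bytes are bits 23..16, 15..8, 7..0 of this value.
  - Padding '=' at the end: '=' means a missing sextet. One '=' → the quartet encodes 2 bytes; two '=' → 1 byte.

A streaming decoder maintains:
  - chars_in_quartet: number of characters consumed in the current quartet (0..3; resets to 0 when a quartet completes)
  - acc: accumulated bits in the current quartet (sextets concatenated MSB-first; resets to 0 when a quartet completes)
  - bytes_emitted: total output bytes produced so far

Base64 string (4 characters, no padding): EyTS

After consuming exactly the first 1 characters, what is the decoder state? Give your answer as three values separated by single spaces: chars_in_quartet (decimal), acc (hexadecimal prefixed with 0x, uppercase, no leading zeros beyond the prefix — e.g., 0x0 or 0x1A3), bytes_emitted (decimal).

Answer: 1 0x4 0

Derivation:
After char 0 ('E'=4): chars_in_quartet=1 acc=0x4 bytes_emitted=0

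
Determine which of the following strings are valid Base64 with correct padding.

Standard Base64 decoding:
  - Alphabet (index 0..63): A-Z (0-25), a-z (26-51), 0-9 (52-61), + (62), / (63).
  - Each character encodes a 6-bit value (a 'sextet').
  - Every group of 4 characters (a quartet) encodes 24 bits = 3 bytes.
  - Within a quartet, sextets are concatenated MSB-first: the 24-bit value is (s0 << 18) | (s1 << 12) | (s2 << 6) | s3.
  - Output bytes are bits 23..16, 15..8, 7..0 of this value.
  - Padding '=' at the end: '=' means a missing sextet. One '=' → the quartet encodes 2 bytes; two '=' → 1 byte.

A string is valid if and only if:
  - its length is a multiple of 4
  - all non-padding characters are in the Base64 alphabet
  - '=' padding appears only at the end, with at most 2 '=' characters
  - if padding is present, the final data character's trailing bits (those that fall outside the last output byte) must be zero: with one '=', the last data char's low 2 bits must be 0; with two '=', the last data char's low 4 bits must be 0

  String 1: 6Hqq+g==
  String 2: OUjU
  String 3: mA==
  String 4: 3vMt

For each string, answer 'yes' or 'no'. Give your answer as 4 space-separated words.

Answer: yes yes yes yes

Derivation:
String 1: '6Hqq+g==' → valid
String 2: 'OUjU' → valid
String 3: 'mA==' → valid
String 4: '3vMt' → valid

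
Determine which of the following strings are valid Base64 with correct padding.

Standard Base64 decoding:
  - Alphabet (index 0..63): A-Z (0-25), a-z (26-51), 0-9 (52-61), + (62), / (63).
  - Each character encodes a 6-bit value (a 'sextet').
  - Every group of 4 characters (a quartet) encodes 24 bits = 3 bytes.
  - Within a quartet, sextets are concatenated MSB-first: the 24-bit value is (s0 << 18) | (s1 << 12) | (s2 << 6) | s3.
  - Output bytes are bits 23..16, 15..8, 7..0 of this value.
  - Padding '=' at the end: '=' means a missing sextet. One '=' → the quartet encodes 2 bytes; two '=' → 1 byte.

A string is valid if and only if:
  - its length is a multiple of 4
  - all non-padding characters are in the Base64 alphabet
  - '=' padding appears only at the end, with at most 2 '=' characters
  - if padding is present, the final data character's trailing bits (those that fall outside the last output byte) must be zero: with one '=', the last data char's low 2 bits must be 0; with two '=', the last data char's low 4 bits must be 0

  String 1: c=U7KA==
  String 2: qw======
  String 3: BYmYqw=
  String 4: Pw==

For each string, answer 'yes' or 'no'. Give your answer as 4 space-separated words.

String 1: 'c=U7KA==' → invalid (bad char(s): ['=']; '=' in middle)
String 2: 'qw======' → invalid (6 pad chars (max 2))
String 3: 'BYmYqw=' → invalid (len=7 not mult of 4)
String 4: 'Pw==' → valid

Answer: no no no yes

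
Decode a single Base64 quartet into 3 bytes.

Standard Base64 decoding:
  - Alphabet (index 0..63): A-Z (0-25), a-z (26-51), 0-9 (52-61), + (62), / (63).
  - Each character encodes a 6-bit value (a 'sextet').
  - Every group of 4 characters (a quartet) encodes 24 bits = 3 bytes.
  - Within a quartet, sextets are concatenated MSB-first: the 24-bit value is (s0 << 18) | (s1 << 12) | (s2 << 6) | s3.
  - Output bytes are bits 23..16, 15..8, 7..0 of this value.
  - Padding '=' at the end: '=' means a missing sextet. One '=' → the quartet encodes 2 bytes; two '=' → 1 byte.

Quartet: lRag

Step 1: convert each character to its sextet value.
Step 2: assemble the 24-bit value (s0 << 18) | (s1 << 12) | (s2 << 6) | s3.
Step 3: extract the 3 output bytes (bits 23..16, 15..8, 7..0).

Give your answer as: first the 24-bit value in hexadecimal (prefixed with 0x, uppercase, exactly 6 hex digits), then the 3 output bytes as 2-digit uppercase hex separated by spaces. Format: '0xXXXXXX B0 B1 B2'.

Answer: 0x9516A0 95 16 A0

Derivation:
Sextets: l=37, R=17, a=26, g=32
24-bit: (37<<18) | (17<<12) | (26<<6) | 32
      = 0x940000 | 0x011000 | 0x000680 | 0x000020
      = 0x9516A0
Bytes: (v>>16)&0xFF=95, (v>>8)&0xFF=16, v&0xFF=A0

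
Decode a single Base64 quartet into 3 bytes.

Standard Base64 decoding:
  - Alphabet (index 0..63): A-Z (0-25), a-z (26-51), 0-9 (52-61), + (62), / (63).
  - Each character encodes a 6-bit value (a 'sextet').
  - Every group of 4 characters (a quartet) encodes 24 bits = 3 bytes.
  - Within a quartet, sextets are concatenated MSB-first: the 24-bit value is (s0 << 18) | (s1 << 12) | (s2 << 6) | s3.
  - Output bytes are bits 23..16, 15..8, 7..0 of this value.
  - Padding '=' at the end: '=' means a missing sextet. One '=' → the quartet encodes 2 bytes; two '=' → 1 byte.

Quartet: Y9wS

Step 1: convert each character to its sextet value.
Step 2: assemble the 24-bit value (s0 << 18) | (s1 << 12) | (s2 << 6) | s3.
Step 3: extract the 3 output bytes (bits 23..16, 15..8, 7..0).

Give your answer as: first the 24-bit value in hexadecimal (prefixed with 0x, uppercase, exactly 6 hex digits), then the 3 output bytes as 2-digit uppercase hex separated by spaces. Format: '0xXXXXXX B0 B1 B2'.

Sextets: Y=24, 9=61, w=48, S=18
24-bit: (24<<18) | (61<<12) | (48<<6) | 18
      = 0x600000 | 0x03D000 | 0x000C00 | 0x000012
      = 0x63DC12
Bytes: (v>>16)&0xFF=63, (v>>8)&0xFF=DC, v&0xFF=12

Answer: 0x63DC12 63 DC 12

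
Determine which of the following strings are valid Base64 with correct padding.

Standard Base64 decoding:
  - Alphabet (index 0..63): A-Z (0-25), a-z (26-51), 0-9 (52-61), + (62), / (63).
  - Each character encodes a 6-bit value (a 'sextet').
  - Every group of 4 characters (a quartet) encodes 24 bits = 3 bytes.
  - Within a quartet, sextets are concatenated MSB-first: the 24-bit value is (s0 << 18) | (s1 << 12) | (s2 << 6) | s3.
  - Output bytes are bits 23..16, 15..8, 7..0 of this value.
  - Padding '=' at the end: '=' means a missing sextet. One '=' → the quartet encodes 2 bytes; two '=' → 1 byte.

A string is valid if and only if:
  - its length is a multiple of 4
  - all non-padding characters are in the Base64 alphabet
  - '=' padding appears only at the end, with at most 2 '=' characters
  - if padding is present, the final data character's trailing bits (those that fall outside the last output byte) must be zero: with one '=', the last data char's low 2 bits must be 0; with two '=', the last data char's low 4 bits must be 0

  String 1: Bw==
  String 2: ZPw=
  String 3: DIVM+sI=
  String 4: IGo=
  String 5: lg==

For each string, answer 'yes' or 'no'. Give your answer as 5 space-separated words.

String 1: 'Bw==' → valid
String 2: 'ZPw=' → valid
String 3: 'DIVM+sI=' → valid
String 4: 'IGo=' → valid
String 5: 'lg==' → valid

Answer: yes yes yes yes yes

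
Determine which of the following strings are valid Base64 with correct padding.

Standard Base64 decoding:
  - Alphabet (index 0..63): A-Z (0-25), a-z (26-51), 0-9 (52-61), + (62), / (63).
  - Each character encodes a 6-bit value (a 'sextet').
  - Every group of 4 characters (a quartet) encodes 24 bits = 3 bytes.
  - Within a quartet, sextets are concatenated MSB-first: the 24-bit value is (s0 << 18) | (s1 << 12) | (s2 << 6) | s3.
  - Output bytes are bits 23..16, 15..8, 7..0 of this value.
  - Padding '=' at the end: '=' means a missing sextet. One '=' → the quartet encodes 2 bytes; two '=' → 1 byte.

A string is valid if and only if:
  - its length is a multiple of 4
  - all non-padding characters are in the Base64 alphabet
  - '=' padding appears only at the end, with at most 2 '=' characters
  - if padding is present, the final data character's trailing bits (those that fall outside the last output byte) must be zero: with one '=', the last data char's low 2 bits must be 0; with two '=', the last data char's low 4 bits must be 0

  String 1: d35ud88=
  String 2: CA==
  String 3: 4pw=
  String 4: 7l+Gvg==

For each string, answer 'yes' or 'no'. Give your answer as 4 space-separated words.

Answer: yes yes yes yes

Derivation:
String 1: 'd35ud88=' → valid
String 2: 'CA==' → valid
String 3: '4pw=' → valid
String 4: '7l+Gvg==' → valid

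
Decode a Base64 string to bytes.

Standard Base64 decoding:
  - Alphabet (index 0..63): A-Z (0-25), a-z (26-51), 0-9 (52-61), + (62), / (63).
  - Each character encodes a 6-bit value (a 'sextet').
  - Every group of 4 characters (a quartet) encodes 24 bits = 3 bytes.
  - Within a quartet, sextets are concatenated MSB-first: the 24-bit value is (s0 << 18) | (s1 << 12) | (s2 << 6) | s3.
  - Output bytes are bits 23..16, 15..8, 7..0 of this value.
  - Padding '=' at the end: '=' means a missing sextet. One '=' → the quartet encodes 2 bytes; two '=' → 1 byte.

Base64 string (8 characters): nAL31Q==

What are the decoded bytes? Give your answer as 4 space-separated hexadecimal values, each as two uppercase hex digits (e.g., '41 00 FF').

Answer: 9C 02 F7 D5

Derivation:
After char 0 ('n'=39): chars_in_quartet=1 acc=0x27 bytes_emitted=0
After char 1 ('A'=0): chars_in_quartet=2 acc=0x9C0 bytes_emitted=0
After char 2 ('L'=11): chars_in_quartet=3 acc=0x2700B bytes_emitted=0
After char 3 ('3'=55): chars_in_quartet=4 acc=0x9C02F7 -> emit 9C 02 F7, reset; bytes_emitted=3
After char 4 ('1'=53): chars_in_quartet=1 acc=0x35 bytes_emitted=3
After char 5 ('Q'=16): chars_in_quartet=2 acc=0xD50 bytes_emitted=3
Padding '==': partial quartet acc=0xD50 -> emit D5; bytes_emitted=4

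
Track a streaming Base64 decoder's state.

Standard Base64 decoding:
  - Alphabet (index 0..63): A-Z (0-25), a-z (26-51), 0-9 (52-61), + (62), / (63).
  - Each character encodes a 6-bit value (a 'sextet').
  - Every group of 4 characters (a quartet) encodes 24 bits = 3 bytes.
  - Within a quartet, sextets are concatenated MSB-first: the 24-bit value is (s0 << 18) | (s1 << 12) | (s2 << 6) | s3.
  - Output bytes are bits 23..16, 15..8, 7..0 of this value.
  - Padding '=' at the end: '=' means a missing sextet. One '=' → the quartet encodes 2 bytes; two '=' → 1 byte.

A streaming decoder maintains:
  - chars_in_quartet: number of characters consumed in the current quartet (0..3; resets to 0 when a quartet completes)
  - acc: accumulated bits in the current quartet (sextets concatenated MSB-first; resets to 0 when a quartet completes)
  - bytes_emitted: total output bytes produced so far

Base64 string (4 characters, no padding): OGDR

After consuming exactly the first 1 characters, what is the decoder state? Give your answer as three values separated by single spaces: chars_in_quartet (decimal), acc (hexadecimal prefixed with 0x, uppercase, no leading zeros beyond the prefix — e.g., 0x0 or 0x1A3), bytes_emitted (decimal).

After char 0 ('O'=14): chars_in_quartet=1 acc=0xE bytes_emitted=0

Answer: 1 0xE 0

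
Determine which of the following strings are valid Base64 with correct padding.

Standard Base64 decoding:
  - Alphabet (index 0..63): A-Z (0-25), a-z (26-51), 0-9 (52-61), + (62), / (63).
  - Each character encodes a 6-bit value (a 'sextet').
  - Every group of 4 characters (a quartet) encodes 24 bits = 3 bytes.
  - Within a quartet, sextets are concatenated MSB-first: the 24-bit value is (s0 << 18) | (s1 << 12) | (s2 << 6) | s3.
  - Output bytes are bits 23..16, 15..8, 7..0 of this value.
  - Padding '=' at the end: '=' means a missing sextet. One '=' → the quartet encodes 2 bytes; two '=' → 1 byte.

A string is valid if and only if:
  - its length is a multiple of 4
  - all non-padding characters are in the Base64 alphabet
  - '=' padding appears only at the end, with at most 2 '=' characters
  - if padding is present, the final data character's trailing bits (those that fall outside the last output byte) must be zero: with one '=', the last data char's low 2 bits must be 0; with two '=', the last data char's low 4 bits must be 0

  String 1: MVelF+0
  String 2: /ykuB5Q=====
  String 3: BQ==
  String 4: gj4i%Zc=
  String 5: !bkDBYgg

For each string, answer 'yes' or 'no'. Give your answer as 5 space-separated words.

Answer: no no yes no no

Derivation:
String 1: 'MVelF+0' → invalid (len=7 not mult of 4)
String 2: '/ykuB5Q=====' → invalid (5 pad chars (max 2))
String 3: 'BQ==' → valid
String 4: 'gj4i%Zc=' → invalid (bad char(s): ['%'])
String 5: '!bkDBYgg' → invalid (bad char(s): ['!'])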